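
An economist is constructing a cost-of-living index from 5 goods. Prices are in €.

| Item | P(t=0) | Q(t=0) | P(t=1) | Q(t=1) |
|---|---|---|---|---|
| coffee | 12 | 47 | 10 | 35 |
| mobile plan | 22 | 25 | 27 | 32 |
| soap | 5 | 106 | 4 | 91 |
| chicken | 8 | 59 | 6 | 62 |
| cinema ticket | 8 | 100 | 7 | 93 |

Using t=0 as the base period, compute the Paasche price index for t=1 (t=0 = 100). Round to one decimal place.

Paasche price index uses current-period quantities as weights.
ΣP(t=1)·Q(t=1) = 10×35 + 27×32 + 4×91 + 6×62 + 7×93 = 350 + 864 + 364 + 372 + 651 = 2601
ΣP(t=0)·Q(t=1) = 12×35 + 22×32 + 5×91 + 8×62 + 8×93 = 420 + 704 + 455 + 496 + 744 = 2819
Index = 2601 / 2819 × 100 = 92.2668

92.3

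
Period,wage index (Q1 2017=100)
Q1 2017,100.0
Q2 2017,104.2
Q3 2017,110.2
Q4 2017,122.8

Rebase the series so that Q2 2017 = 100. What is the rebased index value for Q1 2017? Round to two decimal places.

Rebased(Q1 2017) = 100.0 / 104.2 × 100 = 95.9693

95.97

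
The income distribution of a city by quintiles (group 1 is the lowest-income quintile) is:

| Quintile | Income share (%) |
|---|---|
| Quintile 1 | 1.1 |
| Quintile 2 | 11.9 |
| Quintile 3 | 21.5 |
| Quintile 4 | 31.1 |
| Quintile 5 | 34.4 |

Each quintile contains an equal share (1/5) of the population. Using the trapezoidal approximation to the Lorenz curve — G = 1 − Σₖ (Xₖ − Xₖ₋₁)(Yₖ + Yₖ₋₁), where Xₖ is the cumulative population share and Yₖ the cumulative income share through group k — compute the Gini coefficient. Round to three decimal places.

0.343

Cumulative income shares Yₖ: 0.0110, 0.1300, 0.3450, 0.6560, 1.0000
Σ (Xₖ−Xₖ₋₁)(Yₖ+Yₖ₋₁) = (1/5)(0.0110+0.0000) + (1/5)(0.1300+0.0110) + (1/5)(0.3450+0.1300) + (1/5)(0.6560+0.3450) + (1/5)(1.0000+0.6560)
  = 0.0022 + 0.0282 + 0.0950 + 0.2002 + 0.3312 = 0.6568
G = 1 − 0.6568 = 0.3432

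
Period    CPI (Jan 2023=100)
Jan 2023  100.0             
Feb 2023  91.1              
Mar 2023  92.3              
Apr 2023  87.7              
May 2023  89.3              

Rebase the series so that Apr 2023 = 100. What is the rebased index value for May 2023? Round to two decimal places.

101.82

Rebased(May 2023) = 89.3 / 87.7 × 100 = 101.8244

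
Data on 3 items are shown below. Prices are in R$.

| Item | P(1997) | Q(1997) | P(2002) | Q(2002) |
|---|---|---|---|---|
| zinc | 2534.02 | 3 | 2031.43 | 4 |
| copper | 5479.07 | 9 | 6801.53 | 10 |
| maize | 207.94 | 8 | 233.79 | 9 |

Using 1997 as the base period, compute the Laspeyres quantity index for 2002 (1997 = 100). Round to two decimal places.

114.03

Laspeyres quantity index uses base-period prices as weights.
ΣP(1997)·Q(2002) = 2534.02×4 + 5479.07×10 + 207.94×9 = 10136.08 + 54790.7 + 1871.46 = 66798.24
ΣP(1997)·Q(1997) = 2534.02×3 + 5479.07×9 + 207.94×8 = 7602.06 + 49311.63 + 1663.52 = 58577.21
Index = 66798.24 / 58577.21 × 100 = 114.0345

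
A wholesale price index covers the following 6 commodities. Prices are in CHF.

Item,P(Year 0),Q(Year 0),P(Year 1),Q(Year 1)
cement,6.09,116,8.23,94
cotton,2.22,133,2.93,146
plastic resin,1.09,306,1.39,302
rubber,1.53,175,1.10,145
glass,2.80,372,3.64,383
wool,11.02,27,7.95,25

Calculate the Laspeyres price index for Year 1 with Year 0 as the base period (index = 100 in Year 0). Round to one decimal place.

Laspeyres price index uses base-period quantities as weights.
ΣP(Year 1)·Q(Year 0) = 8.23×116 + 2.93×133 + 1.39×306 + 1.10×175 + 3.64×372 + 7.95×27 = 954.68 + 389.69 + 425.34 + 192.5 + 1354.08 + 214.65 = 3530.94
ΣP(Year 0)·Q(Year 0) = 6.09×116 + 2.22×133 + 1.09×306 + 1.53×175 + 2.80×372 + 11.02×27 = 706.44 + 295.26 + 333.54 + 267.75 + 1041.6 + 297.54 = 2942.13
Index = 3530.94 / 2942.13 × 100 = 120.0131

120.0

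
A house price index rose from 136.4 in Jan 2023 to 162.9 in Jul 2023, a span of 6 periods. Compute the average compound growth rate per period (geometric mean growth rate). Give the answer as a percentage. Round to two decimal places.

3.00%

Growth factor = (162.9/136.4)^(1/6) = (1.194282)^(1/6) = 1.030033
Growth rate = 1.030033 − 1 = 0.030033 = 3.0033%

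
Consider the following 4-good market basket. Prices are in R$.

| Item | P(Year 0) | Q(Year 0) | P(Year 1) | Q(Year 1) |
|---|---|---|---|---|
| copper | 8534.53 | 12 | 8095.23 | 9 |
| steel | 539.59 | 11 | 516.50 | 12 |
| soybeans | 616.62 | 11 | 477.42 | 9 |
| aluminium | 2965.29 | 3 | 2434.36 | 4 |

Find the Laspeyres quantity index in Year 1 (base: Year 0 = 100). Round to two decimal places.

Laspeyres quantity index uses base-period prices as weights.
ΣP(Year 0)·Q(Year 1) = 8534.53×9 + 539.59×12 + 616.62×9 + 2965.29×4 = 76810.77 + 6475.08 + 5549.58 + 11861.16 = 100696.59
ΣP(Year 0)·Q(Year 0) = 8534.53×12 + 539.59×11 + 616.62×11 + 2965.29×3 = 102414.36 + 5935.49 + 6782.82 + 8895.87 = 124028.54
Index = 100696.59 / 124028.54 × 100 = 81.1882

81.19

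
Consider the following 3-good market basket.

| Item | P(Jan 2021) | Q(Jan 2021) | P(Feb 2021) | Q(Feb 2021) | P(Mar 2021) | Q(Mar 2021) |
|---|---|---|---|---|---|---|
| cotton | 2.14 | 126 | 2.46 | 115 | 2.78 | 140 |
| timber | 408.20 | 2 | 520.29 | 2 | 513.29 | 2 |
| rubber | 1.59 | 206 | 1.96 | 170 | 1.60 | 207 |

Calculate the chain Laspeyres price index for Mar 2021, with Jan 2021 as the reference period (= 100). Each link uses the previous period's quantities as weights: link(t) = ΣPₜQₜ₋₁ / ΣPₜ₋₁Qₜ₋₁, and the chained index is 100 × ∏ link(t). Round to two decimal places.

Link Jan 2021→Feb 2021:
ΣP(Feb 2021)Q(Jan 2021) = 2.46×126 + 520.29×2 + 1.96×206 = 309.96 + 1040.58 + 403.76 = 1754.3
ΣP(Jan 2021)Q(Jan 2021) = 2.14×126 + 408.20×2 + 1.59×206 = 269.64 + 816.4 + 327.54 = 1413.58
link = 1754.3/1413.58 = 1.241033
Link Feb 2021→Mar 2021:
ΣP(Mar 2021)Q(Feb 2021) = 2.78×115 + 513.29×2 + 1.60×170 = 319.7 + 1026.58 + 272 = 1618.28
ΣP(Feb 2021)Q(Feb 2021) = 2.46×115 + 520.29×2 + 1.96×170 = 282.9 + 1040.58 + 333.2 = 1656.68
link = 1618.28/1656.68 = 0.976821
Chained index = 100 × 1.241033 × 0.976821 = 121.2268

121.23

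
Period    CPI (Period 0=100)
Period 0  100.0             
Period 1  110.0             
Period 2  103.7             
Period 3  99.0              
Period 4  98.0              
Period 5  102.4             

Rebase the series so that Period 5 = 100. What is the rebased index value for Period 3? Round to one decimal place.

96.7

Rebased(Period 3) = 99.0 / 102.4 × 100 = 96.6797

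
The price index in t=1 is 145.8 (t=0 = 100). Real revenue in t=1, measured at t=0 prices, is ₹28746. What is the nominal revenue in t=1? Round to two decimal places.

Nominal = Real × (Index/100) = 28746 × (145.8/100)
        = 28746 × 1.458 = 41911.6680

41911.67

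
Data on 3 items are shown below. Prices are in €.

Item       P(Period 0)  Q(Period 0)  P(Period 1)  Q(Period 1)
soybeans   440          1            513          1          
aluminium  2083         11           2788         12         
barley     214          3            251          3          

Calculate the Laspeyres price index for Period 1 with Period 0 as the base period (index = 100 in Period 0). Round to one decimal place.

133.1

Laspeyres price index uses base-period quantities as weights.
ΣP(Period 1)·Q(Period 0) = 513×1 + 2788×11 + 251×3 = 513 + 30668 + 753 = 31934
ΣP(Period 0)·Q(Period 0) = 440×1 + 2083×11 + 214×3 = 440 + 22913 + 642 = 23995
Index = 31934 / 23995 × 100 = 133.0861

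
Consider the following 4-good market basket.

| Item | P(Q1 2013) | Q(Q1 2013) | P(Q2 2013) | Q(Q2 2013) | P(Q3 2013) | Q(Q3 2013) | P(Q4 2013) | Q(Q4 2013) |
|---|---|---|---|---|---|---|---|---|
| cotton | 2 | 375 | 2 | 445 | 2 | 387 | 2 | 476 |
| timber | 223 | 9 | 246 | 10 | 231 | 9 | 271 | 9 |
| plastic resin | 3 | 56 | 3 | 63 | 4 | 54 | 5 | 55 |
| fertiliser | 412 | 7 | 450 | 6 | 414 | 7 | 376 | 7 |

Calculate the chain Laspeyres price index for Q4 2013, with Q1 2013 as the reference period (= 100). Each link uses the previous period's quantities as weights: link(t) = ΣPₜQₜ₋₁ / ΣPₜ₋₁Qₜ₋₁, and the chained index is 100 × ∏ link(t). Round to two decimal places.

Link Q1 2013→Q2 2013:
ΣP(Q2 2013)Q(Q1 2013) = 2×375 + 246×9 + 3×56 + 450×7 = 750 + 2214 + 168 + 3150 = 6282
ΣP(Q1 2013)Q(Q1 2013) = 2×375 + 223×9 + 3×56 + 412×7 = 750 + 2007 + 168 + 2884 = 5809
link = 6282/5809 = 1.081425
Link Q2 2013→Q3 2013:
ΣP(Q3 2013)Q(Q2 2013) = 2×445 + 231×10 + 4×63 + 414×6 = 890 + 2310 + 252 + 2484 = 5936
ΣP(Q2 2013)Q(Q2 2013) = 2×445 + 246×10 + 3×63 + 450×6 = 890 + 2460 + 189 + 2700 = 6239
link = 5936/6239 = 0.951435
Link Q3 2013→Q4 2013:
ΣP(Q4 2013)Q(Q3 2013) = 2×387 + 271×9 + 5×54 + 376×7 = 774 + 2439 + 270 + 2632 = 6115
ΣP(Q3 2013)Q(Q3 2013) = 2×387 + 231×9 + 4×54 + 414×7 = 774 + 2079 + 216 + 2898 = 5967
link = 6115/5967 = 1.024803
Chained index = 100 × 1.081425 × 0.951435 × 1.024803 = 105.4425

105.44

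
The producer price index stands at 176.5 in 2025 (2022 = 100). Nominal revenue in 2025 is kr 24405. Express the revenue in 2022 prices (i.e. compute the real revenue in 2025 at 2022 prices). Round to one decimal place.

13827.2

Real = Nominal ÷ (Index/100) = 24405 ÷ (176.5/100)
     = 24405 ÷ 1.765 = 13827.1955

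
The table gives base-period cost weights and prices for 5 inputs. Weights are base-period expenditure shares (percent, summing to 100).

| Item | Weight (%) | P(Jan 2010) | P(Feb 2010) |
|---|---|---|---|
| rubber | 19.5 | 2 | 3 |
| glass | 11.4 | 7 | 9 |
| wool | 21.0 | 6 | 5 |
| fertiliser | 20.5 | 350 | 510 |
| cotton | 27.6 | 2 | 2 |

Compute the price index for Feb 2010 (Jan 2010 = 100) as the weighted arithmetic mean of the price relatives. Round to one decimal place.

rubber: 19.5 × (3/2) = 19.5 × 1.500000 = 29.2500
glass: 11.4 × (9/7) = 11.4 × 1.285714 = 14.6571
wool: 21.0 × (5/6) = 21.0 × 0.833333 = 17.5000
fertiliser: 20.5 × (510/350) = 20.5 × 1.457143 = 29.8714
cotton: 27.6 × (2/2) = 27.6 × 1.000000 = 27.6000
Index = Σ wᵢ·(p₁ᵢ/p₀ᵢ) = 29.2500 + 14.6571 + 17.5000 + 29.8714 + 27.6000 = 118.8786

118.9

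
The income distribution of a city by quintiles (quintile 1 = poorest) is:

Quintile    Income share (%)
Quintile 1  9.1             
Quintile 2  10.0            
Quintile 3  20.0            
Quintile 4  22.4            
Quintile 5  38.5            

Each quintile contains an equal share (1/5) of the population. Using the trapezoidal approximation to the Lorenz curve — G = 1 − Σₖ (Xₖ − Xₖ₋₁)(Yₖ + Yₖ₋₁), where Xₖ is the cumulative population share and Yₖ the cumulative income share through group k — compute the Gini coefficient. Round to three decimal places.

0.285

Cumulative income shares Yₖ: 0.0910, 0.1910, 0.3910, 0.6150, 1.0000
Σ (Xₖ−Xₖ₋₁)(Yₖ+Yₖ₋₁) = (1/5)(0.0910+0.0000) + (1/5)(0.1910+0.0910) + (1/5)(0.3910+0.1910) + (1/5)(0.6150+0.3910) + (1/5)(1.0000+0.6150)
  = 0.0182 + 0.0564 + 0.1164 + 0.2012 + 0.3230 = 0.7152
G = 1 − 0.7152 = 0.2848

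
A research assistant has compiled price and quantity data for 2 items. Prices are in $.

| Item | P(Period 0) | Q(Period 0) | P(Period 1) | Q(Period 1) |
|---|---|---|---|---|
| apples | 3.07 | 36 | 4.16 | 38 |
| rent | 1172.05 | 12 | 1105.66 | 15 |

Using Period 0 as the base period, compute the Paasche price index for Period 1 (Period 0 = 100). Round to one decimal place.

94.6

Paasche price index uses current-period quantities as weights.
ΣP(Period 1)·Q(Period 1) = 4.16×38 + 1105.66×15 = 158.08 + 16584.9 = 16742.98
ΣP(Period 0)·Q(Period 1) = 3.07×38 + 1172.05×15 = 116.66 + 17580.75 = 17697.41
Index = 16742.98 / 17697.41 × 100 = 94.6070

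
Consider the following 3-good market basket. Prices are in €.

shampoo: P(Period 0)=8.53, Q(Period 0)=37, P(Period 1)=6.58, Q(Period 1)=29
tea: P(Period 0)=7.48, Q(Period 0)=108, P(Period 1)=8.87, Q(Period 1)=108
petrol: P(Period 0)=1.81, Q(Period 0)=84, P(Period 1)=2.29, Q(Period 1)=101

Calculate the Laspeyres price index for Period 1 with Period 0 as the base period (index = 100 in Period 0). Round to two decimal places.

109.27

Laspeyres price index uses base-period quantities as weights.
ΣP(Period 1)·Q(Period 0) = 6.58×37 + 8.87×108 + 2.29×84 = 243.46 + 957.96 + 192.36 = 1393.78
ΣP(Period 0)·Q(Period 0) = 8.53×37 + 7.48×108 + 1.81×84 = 315.61 + 807.84 + 152.04 = 1275.49
Index = 1393.78 / 1275.49 × 100 = 109.2741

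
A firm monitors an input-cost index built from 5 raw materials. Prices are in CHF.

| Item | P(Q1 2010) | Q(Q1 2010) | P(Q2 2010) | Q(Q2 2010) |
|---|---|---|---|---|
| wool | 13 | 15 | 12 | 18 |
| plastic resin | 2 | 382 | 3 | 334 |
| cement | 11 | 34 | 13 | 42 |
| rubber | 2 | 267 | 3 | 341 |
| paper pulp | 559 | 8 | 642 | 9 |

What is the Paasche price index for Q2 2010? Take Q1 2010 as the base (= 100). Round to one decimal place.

Paasche price index uses current-period quantities as weights.
ΣP(Q2 2010)·Q(Q2 2010) = 12×18 + 3×334 + 13×42 + 3×341 + 642×9 = 216 + 1002 + 546 + 1023 + 5778 = 8565
ΣP(Q1 2010)·Q(Q2 2010) = 13×18 + 2×334 + 11×42 + 2×341 + 559×9 = 234 + 668 + 462 + 682 + 5031 = 7077
Index = 8565 / 7077 × 100 = 121.0259

121.0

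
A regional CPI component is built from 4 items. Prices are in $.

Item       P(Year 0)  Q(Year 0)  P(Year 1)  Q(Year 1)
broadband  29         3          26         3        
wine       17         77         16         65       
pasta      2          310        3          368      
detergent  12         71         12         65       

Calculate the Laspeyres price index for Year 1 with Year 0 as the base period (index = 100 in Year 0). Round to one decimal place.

107.8

Laspeyres price index uses base-period quantities as weights.
ΣP(Year 1)·Q(Year 0) = 26×3 + 16×77 + 3×310 + 12×71 = 78 + 1232 + 930 + 852 = 3092
ΣP(Year 0)·Q(Year 0) = 29×3 + 17×77 + 2×310 + 12×71 = 87 + 1309 + 620 + 852 = 2868
Index = 3092 / 2868 × 100 = 107.8103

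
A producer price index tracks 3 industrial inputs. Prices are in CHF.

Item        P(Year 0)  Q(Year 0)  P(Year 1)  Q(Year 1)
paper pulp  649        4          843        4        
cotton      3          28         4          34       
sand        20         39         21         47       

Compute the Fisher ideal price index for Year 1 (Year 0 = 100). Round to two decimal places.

123.96

Laspeyres component (base-period weights):
ΣP(Year 1)Q(Year 0) = 843×4 + 4×28 + 21×39 = 3372 + 112 + 819 = 4303
ΣP(Year 0)Q(Year 0) = 649×4 + 3×28 + 20×39 = 2596 + 84 + 780 = 3460
L = 4303 / 3460 × 100 = 124.3642
Paasche component (current-period weights):
ΣP(Year 1)Q(Year 1) = 843×4 + 4×34 + 21×47 = 3372 + 136 + 987 = 4495
ΣP(Year 0)Q(Year 1) = 649×4 + 3×34 + 20×47 = 2596 + 102 + 940 = 3638
P = 4495 / 3638 × 100 = 123.5569
Fisher = √(L × P) = √(124.3642 × 123.5569) = 123.9599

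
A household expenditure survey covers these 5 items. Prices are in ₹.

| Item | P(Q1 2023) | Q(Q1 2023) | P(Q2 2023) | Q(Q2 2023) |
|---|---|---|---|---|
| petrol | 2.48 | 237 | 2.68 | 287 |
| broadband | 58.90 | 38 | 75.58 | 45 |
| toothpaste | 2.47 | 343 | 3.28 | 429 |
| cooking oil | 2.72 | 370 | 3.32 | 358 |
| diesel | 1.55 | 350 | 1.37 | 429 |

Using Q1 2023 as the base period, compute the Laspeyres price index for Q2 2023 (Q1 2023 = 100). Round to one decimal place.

Laspeyres price index uses base-period quantities as weights.
ΣP(Q2 2023)·Q(Q1 2023) = 2.68×237 + 75.58×38 + 3.28×343 + 3.32×370 + 1.37×350 = 635.16 + 2872.04 + 1125.04 + 1228.4 + 479.5 = 6340.14
ΣP(Q1 2023)·Q(Q1 2023) = 2.48×237 + 58.90×38 + 2.47×343 + 2.72×370 + 1.55×350 = 587.76 + 2238.2 + 847.21 + 1006.4 + 542.5 = 5222.07
Index = 6340.14 / 5222.07 × 100 = 121.4105

121.4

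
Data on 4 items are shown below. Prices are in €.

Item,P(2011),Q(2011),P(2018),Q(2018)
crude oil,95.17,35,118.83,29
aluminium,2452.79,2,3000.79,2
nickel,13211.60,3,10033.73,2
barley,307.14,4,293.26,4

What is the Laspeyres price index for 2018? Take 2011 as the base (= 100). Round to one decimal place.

84.4

Laspeyres price index uses base-period quantities as weights.
ΣP(2018)·Q(2011) = 118.83×35 + 3000.79×2 + 10033.73×3 + 293.26×4 = 4159.05 + 6001.58 + 30101.19 + 1173.04 = 41434.86
ΣP(2011)·Q(2011) = 95.17×35 + 2452.79×2 + 13211.60×3 + 307.14×4 = 3330.95 + 4905.58 + 39634.8 + 1228.56 = 49099.89
Index = 41434.86 / 49099.89 × 100 = 84.3889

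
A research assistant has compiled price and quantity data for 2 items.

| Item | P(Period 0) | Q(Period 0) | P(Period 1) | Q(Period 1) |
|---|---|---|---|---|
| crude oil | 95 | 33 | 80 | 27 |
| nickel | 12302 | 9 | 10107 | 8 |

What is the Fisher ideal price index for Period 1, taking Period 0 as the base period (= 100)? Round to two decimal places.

Laspeyres component (base-period weights):
ΣP(Period 1)Q(Period 0) = 80×33 + 10107×9 = 2640 + 90963 = 93603
ΣP(Period 0)Q(Period 0) = 95×33 + 12302×9 = 3135 + 110718 = 113853
L = 93603 / 113853 × 100 = 82.2139
Paasche component (current-period weights):
ΣP(Period 1)Q(Period 1) = 80×27 + 10107×8 = 2160 + 80856 = 83016
ΣP(Period 0)Q(Period 1) = 95×27 + 12302×8 = 2565 + 98416 = 100981
P = 83016 / 100981 × 100 = 82.2095
Fisher = √(L × P) = √(82.2139 × 82.2095) = 82.2117

82.21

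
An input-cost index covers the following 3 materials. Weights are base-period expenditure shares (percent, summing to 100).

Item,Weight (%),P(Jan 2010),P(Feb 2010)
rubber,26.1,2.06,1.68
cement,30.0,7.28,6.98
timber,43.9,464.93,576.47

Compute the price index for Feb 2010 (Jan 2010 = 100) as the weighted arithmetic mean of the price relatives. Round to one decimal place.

104.5

rubber: 26.1 × (1.68/2.06) = 26.1 × 0.815534 = 21.2854
cement: 30.0 × (6.98/7.28) = 30.0 × 0.958791 = 28.7637
timber: 43.9 × (576.47/464.93) = 43.9 × 1.239907 = 54.4319
Index = Σ wᵢ·(p₁ᵢ/p₀ᵢ) = 21.2854 + 28.7637 + 54.4319 = 104.4811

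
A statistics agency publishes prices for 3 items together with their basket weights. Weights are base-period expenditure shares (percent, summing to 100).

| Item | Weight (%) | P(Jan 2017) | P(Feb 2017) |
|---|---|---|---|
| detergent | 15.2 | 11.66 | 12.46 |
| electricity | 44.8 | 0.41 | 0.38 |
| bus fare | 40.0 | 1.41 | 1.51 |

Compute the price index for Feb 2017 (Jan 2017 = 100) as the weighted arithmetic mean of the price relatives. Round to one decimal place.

detergent: 15.2 × (12.46/11.66) = 15.2 × 1.068611 = 16.2429
electricity: 44.8 × (0.38/0.41) = 44.8 × 0.926829 = 41.5220
bus fare: 40.0 × (1.51/1.41) = 40.0 × 1.070922 = 42.8369
Index = Σ wᵢ·(p₁ᵢ/p₀ᵢ) = 16.2429 + 41.5220 + 42.8369 = 100.6017

100.6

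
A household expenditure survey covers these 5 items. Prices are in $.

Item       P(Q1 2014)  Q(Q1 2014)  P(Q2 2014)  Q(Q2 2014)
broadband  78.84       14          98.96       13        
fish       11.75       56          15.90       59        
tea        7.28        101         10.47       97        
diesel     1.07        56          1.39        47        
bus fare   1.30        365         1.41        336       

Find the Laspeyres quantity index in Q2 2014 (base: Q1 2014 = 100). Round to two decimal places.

Laspeyres quantity index uses base-period prices as weights.
ΣP(Q1 2014)·Q(Q2 2014) = 78.84×13 + 11.75×59 + 7.28×97 + 1.07×47 + 1.30×336 = 1024.92 + 693.25 + 706.16 + 50.29 + 436.8 = 2911.42
ΣP(Q1 2014)·Q(Q1 2014) = 78.84×14 + 11.75×56 + 7.28×101 + 1.07×56 + 1.30×365 = 1103.76 + 658 + 735.28 + 59.92 + 474.5 = 3031.46
Index = 2911.42 / 3031.46 × 100 = 96.0402

96.04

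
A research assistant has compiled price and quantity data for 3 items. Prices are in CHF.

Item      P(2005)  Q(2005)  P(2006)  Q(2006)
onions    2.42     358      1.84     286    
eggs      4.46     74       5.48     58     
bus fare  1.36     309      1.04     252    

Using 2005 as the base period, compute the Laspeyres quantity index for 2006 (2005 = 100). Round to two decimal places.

80.01

Laspeyres quantity index uses base-period prices as weights.
ΣP(2005)·Q(2006) = 2.42×286 + 4.46×58 + 1.36×252 = 692.12 + 258.68 + 342.72 = 1293.52
ΣP(2005)·Q(2005) = 2.42×358 + 4.46×74 + 1.36×309 = 866.36 + 330.04 + 420.24 = 1616.64
Index = 1293.52 / 1616.64 × 100 = 80.0129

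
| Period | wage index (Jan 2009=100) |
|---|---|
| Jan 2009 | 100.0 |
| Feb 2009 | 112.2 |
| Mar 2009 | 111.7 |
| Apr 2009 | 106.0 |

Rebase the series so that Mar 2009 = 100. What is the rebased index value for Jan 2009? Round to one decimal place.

89.5

Rebased(Jan 2009) = 100.0 / 111.7 × 100 = 89.5255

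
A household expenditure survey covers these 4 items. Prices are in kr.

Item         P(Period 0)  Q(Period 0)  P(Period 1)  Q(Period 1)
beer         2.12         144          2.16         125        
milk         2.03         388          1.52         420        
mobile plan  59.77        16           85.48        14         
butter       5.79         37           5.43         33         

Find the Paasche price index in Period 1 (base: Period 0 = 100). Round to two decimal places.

Paasche price index uses current-period quantities as weights.
ΣP(Period 1)·Q(Period 1) = 2.16×125 + 1.52×420 + 85.48×14 + 5.43×33 = 270 + 638.4 + 1196.72 + 179.19 = 2284.31
ΣP(Period 0)·Q(Period 1) = 2.12×125 + 2.03×420 + 59.77×14 + 5.79×33 = 265 + 852.6 + 836.78 + 191.07 = 2145.45
Index = 2284.31 / 2145.45 × 100 = 106.4723

106.47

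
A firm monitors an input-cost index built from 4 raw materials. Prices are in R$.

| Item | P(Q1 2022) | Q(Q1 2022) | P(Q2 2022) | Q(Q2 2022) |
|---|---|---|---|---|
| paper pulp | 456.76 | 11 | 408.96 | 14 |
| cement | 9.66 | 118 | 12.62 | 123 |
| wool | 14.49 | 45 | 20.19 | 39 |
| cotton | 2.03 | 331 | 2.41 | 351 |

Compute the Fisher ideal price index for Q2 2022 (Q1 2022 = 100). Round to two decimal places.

101.65

Laspeyres component (base-period weights):
ΣP(Q2 2022)Q(Q1 2022) = 408.96×11 + 12.62×118 + 20.19×45 + 2.41×331 = 4498.56 + 1489.16 + 908.55 + 797.71 = 7693.98
ΣP(Q1 2022)Q(Q1 2022) = 456.76×11 + 9.66×118 + 14.49×45 + 2.03×331 = 5024.36 + 1139.88 + 652.05 + 671.93 = 7488.22
L = 7693.98 / 7488.22 × 100 = 102.7478
Paasche component (current-period weights):
ΣP(Q2 2022)Q(Q2 2022) = 408.96×14 + 12.62×123 + 20.19×39 + 2.41×351 = 5725.44 + 1552.26 + 787.41 + 845.91 = 8911.02
ΣP(Q1 2022)Q(Q2 2022) = 456.76×14 + 9.66×123 + 14.49×39 + 2.03×351 = 6394.64 + 1188.18 + 565.11 + 712.53 = 8860.46
P = 8911.02 / 8860.46 × 100 = 100.5706
Fisher = √(L × P) = √(102.7478 × 100.5706) = 101.6534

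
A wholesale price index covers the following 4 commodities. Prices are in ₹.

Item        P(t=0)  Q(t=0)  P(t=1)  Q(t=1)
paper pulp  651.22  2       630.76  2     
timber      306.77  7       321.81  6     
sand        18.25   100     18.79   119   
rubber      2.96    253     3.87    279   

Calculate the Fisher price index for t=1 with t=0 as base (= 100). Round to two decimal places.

105.89

Laspeyres component (base-period weights):
ΣP(t=1)Q(t=0) = 630.76×2 + 321.81×7 + 18.79×100 + 3.87×253 = 1261.52 + 2252.67 + 1879 + 979.11 = 6372.3
ΣP(t=0)Q(t=0) = 651.22×2 + 306.77×7 + 18.25×100 + 2.96×253 = 1302.44 + 2147.39 + 1825 + 748.88 = 6023.71
L = 6372.3 / 6023.71 × 100 = 105.7870
Paasche component (current-period weights):
ΣP(t=1)Q(t=1) = 630.76×2 + 321.81×6 + 18.79×119 + 3.87×279 = 1261.52 + 1930.86 + 2236.01 + 1079.73 = 6508.12
ΣP(t=0)Q(t=1) = 651.22×2 + 306.77×6 + 18.25×119 + 2.96×279 = 1302.44 + 1840.62 + 2171.75 + 825.84 = 6140.65
P = 6508.12 / 6140.65 × 100 = 105.9842
Fisher = √(L × P) = √(105.7870 × 105.9842) = 105.8855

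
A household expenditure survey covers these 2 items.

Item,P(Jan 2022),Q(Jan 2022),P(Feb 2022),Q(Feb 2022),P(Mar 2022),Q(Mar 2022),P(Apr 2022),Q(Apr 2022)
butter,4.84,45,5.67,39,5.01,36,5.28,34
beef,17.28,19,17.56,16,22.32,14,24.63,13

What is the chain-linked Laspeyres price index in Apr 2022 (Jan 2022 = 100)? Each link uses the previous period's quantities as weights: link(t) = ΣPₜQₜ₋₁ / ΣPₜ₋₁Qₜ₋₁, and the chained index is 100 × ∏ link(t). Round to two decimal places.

Link Jan 2022→Feb 2022:
ΣP(Feb 2022)Q(Jan 2022) = 5.67×45 + 17.56×19 = 255.15 + 333.64 = 588.79
ΣP(Jan 2022)Q(Jan 2022) = 4.84×45 + 17.28×19 = 217.8 + 328.32 = 546.12
link = 588.79/546.12 = 1.078133
Link Feb 2022→Mar 2022:
ΣP(Mar 2022)Q(Feb 2022) = 5.01×39 + 22.32×16 = 195.39 + 357.12 = 552.51
ΣP(Feb 2022)Q(Feb 2022) = 5.67×39 + 17.56×16 = 221.13 + 280.96 = 502.09
link = 552.51/502.09 = 1.100420
Link Mar 2022→Apr 2022:
ΣP(Apr 2022)Q(Mar 2022) = 5.28×36 + 24.63×14 = 190.08 + 344.82 = 534.9
ΣP(Mar 2022)Q(Mar 2022) = 5.01×36 + 22.32×14 = 180.36 + 312.48 = 492.84
link = 534.9/492.84 = 1.085342
Chained index = 100 × 1.078133 × 1.100420 × 1.085342 = 128.7649

128.76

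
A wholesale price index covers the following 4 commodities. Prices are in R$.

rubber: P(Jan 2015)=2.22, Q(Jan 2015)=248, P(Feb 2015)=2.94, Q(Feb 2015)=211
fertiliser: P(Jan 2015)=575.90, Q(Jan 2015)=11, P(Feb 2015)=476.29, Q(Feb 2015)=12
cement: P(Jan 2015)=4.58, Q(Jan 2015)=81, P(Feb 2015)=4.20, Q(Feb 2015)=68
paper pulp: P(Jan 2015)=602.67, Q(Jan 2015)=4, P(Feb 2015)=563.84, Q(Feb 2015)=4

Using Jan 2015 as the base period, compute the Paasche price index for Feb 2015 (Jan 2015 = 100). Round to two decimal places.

Paasche price index uses current-period quantities as weights.
ΣP(Feb 2015)·Q(Feb 2015) = 2.94×211 + 476.29×12 + 4.20×68 + 563.84×4 = 620.34 + 5715.48 + 285.6 + 2255.36 = 8876.78
ΣP(Jan 2015)·Q(Feb 2015) = 2.22×211 + 575.90×12 + 4.58×68 + 602.67×4 = 468.42 + 6910.8 + 311.44 + 2410.68 = 10101.34
Index = 8876.78 / 10101.34 × 100 = 87.8773

87.88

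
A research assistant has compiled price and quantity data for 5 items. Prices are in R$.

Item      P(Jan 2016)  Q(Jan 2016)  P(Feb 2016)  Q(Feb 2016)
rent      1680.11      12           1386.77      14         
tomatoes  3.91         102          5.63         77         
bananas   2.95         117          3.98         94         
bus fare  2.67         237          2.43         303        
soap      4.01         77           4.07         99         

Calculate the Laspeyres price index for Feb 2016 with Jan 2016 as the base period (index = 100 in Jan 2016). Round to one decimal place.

85.0

Laspeyres price index uses base-period quantities as weights.
ΣP(Feb 2016)·Q(Jan 2016) = 1386.77×12 + 5.63×102 + 3.98×117 + 2.43×237 + 4.07×77 = 16641.24 + 574.26 + 465.66 + 575.91 + 313.39 = 18570.46
ΣP(Jan 2016)·Q(Jan 2016) = 1680.11×12 + 3.91×102 + 2.95×117 + 2.67×237 + 4.01×77 = 20161.32 + 398.82 + 345.15 + 632.79 + 308.77 = 21846.85
Index = 18570.46 / 21846.85 × 100 = 85.0029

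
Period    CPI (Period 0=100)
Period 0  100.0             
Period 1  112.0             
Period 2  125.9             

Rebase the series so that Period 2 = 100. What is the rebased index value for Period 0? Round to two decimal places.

79.43

Rebased(Period 0) = 100.0 / 125.9 × 100 = 79.4281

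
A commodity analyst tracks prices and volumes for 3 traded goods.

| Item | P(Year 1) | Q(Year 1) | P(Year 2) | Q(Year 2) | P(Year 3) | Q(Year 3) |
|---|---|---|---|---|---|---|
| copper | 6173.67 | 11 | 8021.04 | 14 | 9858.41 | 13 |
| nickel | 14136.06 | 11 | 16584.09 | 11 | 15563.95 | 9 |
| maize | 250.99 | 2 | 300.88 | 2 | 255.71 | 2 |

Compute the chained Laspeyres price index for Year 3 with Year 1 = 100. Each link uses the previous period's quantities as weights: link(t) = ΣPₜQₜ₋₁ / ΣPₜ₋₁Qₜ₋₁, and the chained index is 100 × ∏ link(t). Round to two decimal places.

Link Year 1→Year 2:
ΣP(Year 2)Q(Year 1) = 8021.04×11 + 16584.09×11 + 300.88×2 = 88231.44 + 182424.99 + 601.76 = 271258.19
ΣP(Year 1)Q(Year 1) = 6173.67×11 + 14136.06×11 + 250.99×2 = 67910.37 + 155496.66 + 501.98 = 223909.01
link = 271258.19/223909.01 = 1.211466
Link Year 2→Year 3:
ΣP(Year 3)Q(Year 2) = 9858.41×14 + 15563.95×11 + 255.71×2 = 138017.74 + 171203.45 + 511.42 = 309732.61
ΣP(Year 2)Q(Year 2) = 8021.04×14 + 16584.09×11 + 300.88×2 = 112294.56 + 182424.99 + 601.76 = 295321.31
link = 309732.61/295321.31 = 1.048799
Chained index = 100 × 1.211466 × 1.048799 = 127.0584

127.06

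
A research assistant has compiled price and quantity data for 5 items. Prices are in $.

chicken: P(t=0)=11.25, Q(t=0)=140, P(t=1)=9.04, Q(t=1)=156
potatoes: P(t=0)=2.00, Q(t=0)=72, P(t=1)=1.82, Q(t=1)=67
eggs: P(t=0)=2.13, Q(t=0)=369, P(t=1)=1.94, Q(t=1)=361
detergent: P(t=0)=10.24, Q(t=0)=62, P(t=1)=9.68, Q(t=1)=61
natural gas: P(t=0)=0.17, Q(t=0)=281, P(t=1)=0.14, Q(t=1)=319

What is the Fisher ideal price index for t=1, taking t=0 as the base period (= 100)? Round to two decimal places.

Laspeyres component (base-period weights):
ΣP(t=1)Q(t=0) = 9.04×140 + 1.82×72 + 1.94×369 + 9.68×62 + 0.14×281 = 1265.6 + 131.04 + 715.86 + 600.16 + 39.34 = 2752
ΣP(t=0)Q(t=0) = 11.25×140 + 2.00×72 + 2.13×369 + 10.24×62 + 0.17×281 = 1575 + 144 + 785.97 + 634.88 + 47.77 = 3187.62
L = 2752 / 3187.62 × 100 = 86.3340
Paasche component (current-period weights):
ΣP(t=1)Q(t=1) = 9.04×156 + 1.82×67 + 1.94×361 + 9.68×61 + 0.14×319 = 1410.24 + 121.94 + 700.34 + 590.48 + 44.66 = 2867.66
ΣP(t=0)Q(t=1) = 11.25×156 + 2.00×67 + 2.13×361 + 10.24×61 + 0.17×319 = 1755 + 134 + 768.93 + 624.64 + 54.23 = 3336.8
P = 2867.66 / 3336.8 × 100 = 85.9404
Fisher = √(L × P) = √(86.3340 × 85.9404) = 86.1370

86.14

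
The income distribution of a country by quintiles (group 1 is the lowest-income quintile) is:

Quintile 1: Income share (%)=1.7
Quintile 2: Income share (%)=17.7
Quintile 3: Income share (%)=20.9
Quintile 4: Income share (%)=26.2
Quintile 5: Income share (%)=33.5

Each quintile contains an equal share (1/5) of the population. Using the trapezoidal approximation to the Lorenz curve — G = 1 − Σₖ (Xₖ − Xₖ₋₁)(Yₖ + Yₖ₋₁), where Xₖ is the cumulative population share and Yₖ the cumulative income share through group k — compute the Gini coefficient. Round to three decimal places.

0.288

Cumulative income shares Yₖ: 0.0170, 0.1940, 0.4030, 0.6650, 1.0000
Σ (Xₖ−Xₖ₋₁)(Yₖ+Yₖ₋₁) = (1/5)(0.0170+0.0000) + (1/5)(0.1940+0.0170) + (1/5)(0.4030+0.1940) + (1/5)(0.6650+0.4030) + (1/5)(1.0000+0.6650)
  = 0.0034 + 0.0422 + 0.1194 + 0.2136 + 0.3330 = 0.7116
G = 1 − 0.7116 = 0.2884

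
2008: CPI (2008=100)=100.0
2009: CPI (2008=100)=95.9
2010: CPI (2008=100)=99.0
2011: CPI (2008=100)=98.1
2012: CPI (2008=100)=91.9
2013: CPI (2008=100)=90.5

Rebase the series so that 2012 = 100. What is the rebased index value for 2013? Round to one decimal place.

Rebased(2013) = 90.5 / 91.9 × 100 = 98.4766

98.5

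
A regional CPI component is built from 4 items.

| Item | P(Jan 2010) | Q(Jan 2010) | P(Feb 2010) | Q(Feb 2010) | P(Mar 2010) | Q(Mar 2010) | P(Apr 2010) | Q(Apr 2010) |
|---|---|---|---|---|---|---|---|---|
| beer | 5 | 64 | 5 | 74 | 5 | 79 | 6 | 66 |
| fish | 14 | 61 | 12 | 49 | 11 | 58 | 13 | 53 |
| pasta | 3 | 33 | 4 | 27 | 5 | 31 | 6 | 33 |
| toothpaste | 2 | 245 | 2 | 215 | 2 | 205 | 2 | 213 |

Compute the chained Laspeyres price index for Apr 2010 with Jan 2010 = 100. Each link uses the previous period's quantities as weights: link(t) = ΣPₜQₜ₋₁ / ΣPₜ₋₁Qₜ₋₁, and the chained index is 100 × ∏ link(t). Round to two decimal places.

Link Jan 2010→Feb 2010:
ΣP(Feb 2010)Q(Jan 2010) = 5×64 + 12×61 + 4×33 + 2×245 = 320 + 732 + 132 + 490 = 1674
ΣP(Jan 2010)Q(Jan 2010) = 5×64 + 14×61 + 3×33 + 2×245 = 320 + 854 + 99 + 490 = 1763
link = 1674/1763 = 0.949518
Link Feb 2010→Mar 2010:
ΣP(Mar 2010)Q(Feb 2010) = 5×74 + 11×49 + 5×27 + 2×215 = 370 + 539 + 135 + 430 = 1474
ΣP(Feb 2010)Q(Feb 2010) = 5×74 + 12×49 + 4×27 + 2×215 = 370 + 588 + 108 + 430 = 1496
link = 1474/1496 = 0.985294
Link Mar 2010→Apr 2010:
ΣP(Apr 2010)Q(Mar 2010) = 6×79 + 13×58 + 6×31 + 2×205 = 474 + 754 + 186 + 410 = 1824
ΣP(Mar 2010)Q(Mar 2010) = 5×79 + 11×58 + 5×31 + 2×205 = 395 + 638 + 155 + 410 = 1598
link = 1824/1598 = 1.141427
Chained index = 100 × 0.949518 × 0.985294 × 1.141427 = 106.7867

106.79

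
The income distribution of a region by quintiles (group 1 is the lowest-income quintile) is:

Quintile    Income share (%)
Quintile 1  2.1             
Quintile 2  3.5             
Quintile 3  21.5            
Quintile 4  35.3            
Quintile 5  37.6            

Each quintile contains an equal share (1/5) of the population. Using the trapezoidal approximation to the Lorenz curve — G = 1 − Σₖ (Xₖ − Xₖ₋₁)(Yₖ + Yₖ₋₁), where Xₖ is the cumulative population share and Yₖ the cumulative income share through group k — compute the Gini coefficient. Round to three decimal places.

0.411

Cumulative income shares Yₖ: 0.0210, 0.0560, 0.2710, 0.6240, 1.0000
Σ (Xₖ−Xₖ₋₁)(Yₖ+Yₖ₋₁) = (1/5)(0.0210+0.0000) + (1/5)(0.0560+0.0210) + (1/5)(0.2710+0.0560) + (1/5)(0.6240+0.2710) + (1/5)(1.0000+0.6240)
  = 0.0042 + 0.0154 + 0.0654 + 0.1790 + 0.3248 = 0.5888
G = 1 − 0.5888 = 0.4112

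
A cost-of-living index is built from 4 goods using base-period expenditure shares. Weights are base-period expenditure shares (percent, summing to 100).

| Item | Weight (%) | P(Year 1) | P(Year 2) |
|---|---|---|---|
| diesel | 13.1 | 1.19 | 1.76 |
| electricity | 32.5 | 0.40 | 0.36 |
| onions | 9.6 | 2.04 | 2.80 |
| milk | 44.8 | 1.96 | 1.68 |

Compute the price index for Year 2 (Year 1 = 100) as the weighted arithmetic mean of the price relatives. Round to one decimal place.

diesel: 13.1 × (1.76/1.19) = 13.1 × 1.478992 = 19.3748
electricity: 32.5 × (0.36/0.40) = 32.5 × 0.900000 = 29.2500
onions: 9.6 × (2.80/2.04) = 9.6 × 1.372549 = 13.1765
milk: 44.8 × (1.68/1.96) = 44.8 × 0.857143 = 38.4000
Index = Σ wᵢ·(p₁ᵢ/p₀ᵢ) = 19.3748 + 29.2500 + 13.1765 + 38.4000 = 100.2013

100.2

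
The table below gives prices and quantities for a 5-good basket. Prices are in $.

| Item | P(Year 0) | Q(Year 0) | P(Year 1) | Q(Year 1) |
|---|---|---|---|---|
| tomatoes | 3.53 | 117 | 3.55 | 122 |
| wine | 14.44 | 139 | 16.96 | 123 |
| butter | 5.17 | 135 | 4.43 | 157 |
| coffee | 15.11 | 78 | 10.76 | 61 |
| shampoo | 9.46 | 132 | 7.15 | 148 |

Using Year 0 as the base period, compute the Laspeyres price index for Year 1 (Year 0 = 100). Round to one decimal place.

92.9

Laspeyres price index uses base-period quantities as weights.
ΣP(Year 1)·Q(Year 0) = 3.55×117 + 16.96×139 + 4.43×135 + 10.76×78 + 7.15×132 = 415.35 + 2357.44 + 598.05 + 839.28 + 943.8 = 5153.92
ΣP(Year 0)·Q(Year 0) = 3.53×117 + 14.44×139 + 5.17×135 + 15.11×78 + 9.46×132 = 413.01 + 2007.16 + 697.95 + 1178.58 + 1248.72 = 5545.42
Index = 5153.92 / 5545.42 × 100 = 92.9401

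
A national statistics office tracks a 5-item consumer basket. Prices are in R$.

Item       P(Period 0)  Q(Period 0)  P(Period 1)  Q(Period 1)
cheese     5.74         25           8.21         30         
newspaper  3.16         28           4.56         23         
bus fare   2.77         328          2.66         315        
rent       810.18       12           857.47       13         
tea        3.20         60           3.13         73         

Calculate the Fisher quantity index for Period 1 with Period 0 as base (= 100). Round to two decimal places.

107.52

Laspeyres component (base-period weights):
ΣP(Period 0)Q(Period 1) = 5.74×30 + 3.16×23 + 2.77×315 + 810.18×13 + 3.20×73 = 172.2 + 72.68 + 872.55 + 10532.34 + 233.6 = 11883.37
ΣP(Period 0)Q(Period 0) = 5.74×25 + 3.16×28 + 2.77×328 + 810.18×12 + 3.20×60 = 143.5 + 88.48 + 908.56 + 9722.16 + 192 = 11054.7
L = 11883.37 / 11054.7 × 100 = 107.4961
Paasche component (current-period weights):
ΣP(Period 1)Q(Period 1) = 8.21×30 + 4.56×23 + 2.66×315 + 857.47×13 + 3.13×73 = 246.3 + 104.88 + 837.9 + 11147.11 + 228.49 = 12564.68
ΣP(Period 1)Q(Period 0) = 8.21×25 + 4.56×28 + 2.66×328 + 857.47×12 + 3.13×60 = 205.25 + 127.68 + 872.48 + 10289.64 + 187.8 = 11682.85
P = 12564.68 / 11682.85 × 100 = 107.5481
Fisher = √(L × P) = √(107.4961 × 107.5481) = 107.5221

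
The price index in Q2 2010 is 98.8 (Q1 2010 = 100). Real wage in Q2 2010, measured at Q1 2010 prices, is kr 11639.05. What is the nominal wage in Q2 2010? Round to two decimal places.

11499.38

Nominal = Real × (Index/100) = 11639.05 × (98.8/100)
        = 11639.05 × 0.988 = 11499.3814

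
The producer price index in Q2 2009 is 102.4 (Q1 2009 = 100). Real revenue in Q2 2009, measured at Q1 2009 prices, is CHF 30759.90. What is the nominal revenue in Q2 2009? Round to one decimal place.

31498.1

Nominal = Real × (Index/100) = 30759.90 × (102.4/100)
        = 30759.90 × 1.024 = 31498.1376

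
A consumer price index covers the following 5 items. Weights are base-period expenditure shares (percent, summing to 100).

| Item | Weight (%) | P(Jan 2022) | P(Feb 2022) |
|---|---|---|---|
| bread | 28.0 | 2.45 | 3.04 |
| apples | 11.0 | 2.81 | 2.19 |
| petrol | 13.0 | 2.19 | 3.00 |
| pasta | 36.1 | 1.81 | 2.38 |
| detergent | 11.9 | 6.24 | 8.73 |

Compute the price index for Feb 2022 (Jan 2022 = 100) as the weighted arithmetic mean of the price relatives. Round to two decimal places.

125.24

bread: 28.0 × (3.04/2.45) = 28.0 × 1.240816 = 34.7429
apples: 11.0 × (2.19/2.81) = 11.0 × 0.779359 = 8.5730
petrol: 13.0 × (3.00/2.19) = 13.0 × 1.369863 = 17.8082
pasta: 36.1 × (2.38/1.81) = 36.1 × 1.314917 = 47.4685
detergent: 11.9 × (8.73/6.24) = 11.9 × 1.399038 = 16.6486
Index = Σ wᵢ·(p₁ᵢ/p₀ᵢ) = 34.7429 + 8.5730 + 17.8082 + 47.4685 + 16.6486 = 125.2411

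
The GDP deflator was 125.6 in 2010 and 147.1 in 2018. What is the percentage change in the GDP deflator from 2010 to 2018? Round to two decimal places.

17.12%

Change = (147.1 − 125.6) / 125.6 × 100
       = 21.5 / 125.6 × 100 = 17.1178%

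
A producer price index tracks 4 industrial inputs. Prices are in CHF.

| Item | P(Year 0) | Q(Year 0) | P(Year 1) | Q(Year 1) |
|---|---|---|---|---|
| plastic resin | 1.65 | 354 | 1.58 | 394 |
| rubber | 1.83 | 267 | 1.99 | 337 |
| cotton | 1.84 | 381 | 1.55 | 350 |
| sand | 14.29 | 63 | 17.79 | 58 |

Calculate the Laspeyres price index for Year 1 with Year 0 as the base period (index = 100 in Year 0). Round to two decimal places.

104.78

Laspeyres price index uses base-period quantities as weights.
ΣP(Year 1)·Q(Year 0) = 1.58×354 + 1.99×267 + 1.55×381 + 17.79×63 = 559.32 + 531.33 + 590.55 + 1120.77 = 2801.97
ΣP(Year 0)·Q(Year 0) = 1.65×354 + 1.83×267 + 1.84×381 + 14.29×63 = 584.1 + 488.61 + 701.04 + 900.27 = 2674.02
Index = 2801.97 / 2674.02 × 100 = 104.7849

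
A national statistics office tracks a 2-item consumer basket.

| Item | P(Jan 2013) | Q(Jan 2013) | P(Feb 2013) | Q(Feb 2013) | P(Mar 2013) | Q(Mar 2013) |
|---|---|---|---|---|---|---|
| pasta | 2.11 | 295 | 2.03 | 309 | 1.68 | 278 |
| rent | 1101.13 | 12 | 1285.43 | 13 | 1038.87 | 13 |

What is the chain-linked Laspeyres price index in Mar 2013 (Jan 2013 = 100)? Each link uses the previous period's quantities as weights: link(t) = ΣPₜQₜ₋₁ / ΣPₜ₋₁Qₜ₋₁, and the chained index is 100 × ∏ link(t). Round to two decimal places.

Link Jan 2013→Feb 2013:
ΣP(Feb 2013)Q(Jan 2013) = 2.03×295 + 1285.43×12 = 598.85 + 15425.16 = 16024.01
ΣP(Jan 2013)Q(Jan 2013) = 2.11×295 + 1101.13×12 = 622.45 + 13213.56 = 13836.01
link = 16024.01/13836.01 = 1.158138
Link Feb 2013→Mar 2013:
ΣP(Mar 2013)Q(Feb 2013) = 1.68×309 + 1038.87×13 = 519.12 + 13505.31 = 14024.43
ΣP(Feb 2013)Q(Feb 2013) = 2.03×309 + 1285.43×13 = 627.27 + 16710.59 = 17337.86
link = 14024.43/17337.86 = 0.808890
Chained index = 100 × 1.158138 × 0.808890 = 93.6807

93.68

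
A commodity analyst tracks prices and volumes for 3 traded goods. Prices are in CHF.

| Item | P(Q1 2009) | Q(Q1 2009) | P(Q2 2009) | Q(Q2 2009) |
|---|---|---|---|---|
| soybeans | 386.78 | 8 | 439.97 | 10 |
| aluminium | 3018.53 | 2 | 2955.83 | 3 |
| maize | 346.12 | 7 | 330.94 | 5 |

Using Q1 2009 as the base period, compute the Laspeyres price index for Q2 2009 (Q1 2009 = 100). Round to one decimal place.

Laspeyres price index uses base-period quantities as weights.
ΣP(Q2 2009)·Q(Q1 2009) = 439.97×8 + 2955.83×2 + 330.94×7 = 3519.76 + 5911.66 + 2316.58 = 11748
ΣP(Q1 2009)·Q(Q1 2009) = 386.78×8 + 3018.53×2 + 346.12×7 = 3094.24 + 6037.06 + 2422.84 = 11554.14
Index = 11748 / 11554.14 × 100 = 101.6778

101.7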